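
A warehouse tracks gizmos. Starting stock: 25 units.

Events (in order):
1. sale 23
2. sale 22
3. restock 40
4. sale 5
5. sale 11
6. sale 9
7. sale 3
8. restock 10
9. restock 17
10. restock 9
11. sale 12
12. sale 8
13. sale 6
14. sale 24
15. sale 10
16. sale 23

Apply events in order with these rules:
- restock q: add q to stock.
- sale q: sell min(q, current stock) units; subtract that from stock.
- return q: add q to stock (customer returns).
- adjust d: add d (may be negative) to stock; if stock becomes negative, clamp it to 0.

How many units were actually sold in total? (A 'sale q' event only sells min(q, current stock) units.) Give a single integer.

Processing events:
Start: stock = 25
  Event 1 (sale 23): sell min(23,25)=23. stock: 25 - 23 = 2. total_sold = 23
  Event 2 (sale 22): sell min(22,2)=2. stock: 2 - 2 = 0. total_sold = 25
  Event 3 (restock 40): 0 + 40 = 40
  Event 4 (sale 5): sell min(5,40)=5. stock: 40 - 5 = 35. total_sold = 30
  Event 5 (sale 11): sell min(11,35)=11. stock: 35 - 11 = 24. total_sold = 41
  Event 6 (sale 9): sell min(9,24)=9. stock: 24 - 9 = 15. total_sold = 50
  Event 7 (sale 3): sell min(3,15)=3. stock: 15 - 3 = 12. total_sold = 53
  Event 8 (restock 10): 12 + 10 = 22
  Event 9 (restock 17): 22 + 17 = 39
  Event 10 (restock 9): 39 + 9 = 48
  Event 11 (sale 12): sell min(12,48)=12. stock: 48 - 12 = 36. total_sold = 65
  Event 12 (sale 8): sell min(8,36)=8. stock: 36 - 8 = 28. total_sold = 73
  Event 13 (sale 6): sell min(6,28)=6. stock: 28 - 6 = 22. total_sold = 79
  Event 14 (sale 24): sell min(24,22)=22. stock: 22 - 22 = 0. total_sold = 101
  Event 15 (sale 10): sell min(10,0)=0. stock: 0 - 0 = 0. total_sold = 101
  Event 16 (sale 23): sell min(23,0)=0. stock: 0 - 0 = 0. total_sold = 101
Final: stock = 0, total_sold = 101

Answer: 101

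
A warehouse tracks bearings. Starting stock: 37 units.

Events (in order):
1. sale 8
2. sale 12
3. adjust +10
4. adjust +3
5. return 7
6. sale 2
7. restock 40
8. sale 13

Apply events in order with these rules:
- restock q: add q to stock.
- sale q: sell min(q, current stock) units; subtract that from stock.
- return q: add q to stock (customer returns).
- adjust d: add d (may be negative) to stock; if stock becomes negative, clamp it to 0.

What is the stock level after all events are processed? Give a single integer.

Answer: 62

Derivation:
Processing events:
Start: stock = 37
  Event 1 (sale 8): sell min(8,37)=8. stock: 37 - 8 = 29. total_sold = 8
  Event 2 (sale 12): sell min(12,29)=12. stock: 29 - 12 = 17. total_sold = 20
  Event 3 (adjust +10): 17 + 10 = 27
  Event 4 (adjust +3): 27 + 3 = 30
  Event 5 (return 7): 30 + 7 = 37
  Event 6 (sale 2): sell min(2,37)=2. stock: 37 - 2 = 35. total_sold = 22
  Event 7 (restock 40): 35 + 40 = 75
  Event 8 (sale 13): sell min(13,75)=13. stock: 75 - 13 = 62. total_sold = 35
Final: stock = 62, total_sold = 35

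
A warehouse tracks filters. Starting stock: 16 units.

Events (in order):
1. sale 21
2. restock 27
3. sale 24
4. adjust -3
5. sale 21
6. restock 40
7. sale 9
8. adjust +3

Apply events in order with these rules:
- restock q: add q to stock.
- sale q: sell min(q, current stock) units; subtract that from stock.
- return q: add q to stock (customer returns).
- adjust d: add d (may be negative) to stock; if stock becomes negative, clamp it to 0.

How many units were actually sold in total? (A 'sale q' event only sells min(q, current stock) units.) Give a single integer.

Processing events:
Start: stock = 16
  Event 1 (sale 21): sell min(21,16)=16. stock: 16 - 16 = 0. total_sold = 16
  Event 2 (restock 27): 0 + 27 = 27
  Event 3 (sale 24): sell min(24,27)=24. stock: 27 - 24 = 3. total_sold = 40
  Event 4 (adjust -3): 3 + -3 = 0
  Event 5 (sale 21): sell min(21,0)=0. stock: 0 - 0 = 0. total_sold = 40
  Event 6 (restock 40): 0 + 40 = 40
  Event 7 (sale 9): sell min(9,40)=9. stock: 40 - 9 = 31. total_sold = 49
  Event 8 (adjust +3): 31 + 3 = 34
Final: stock = 34, total_sold = 49

Answer: 49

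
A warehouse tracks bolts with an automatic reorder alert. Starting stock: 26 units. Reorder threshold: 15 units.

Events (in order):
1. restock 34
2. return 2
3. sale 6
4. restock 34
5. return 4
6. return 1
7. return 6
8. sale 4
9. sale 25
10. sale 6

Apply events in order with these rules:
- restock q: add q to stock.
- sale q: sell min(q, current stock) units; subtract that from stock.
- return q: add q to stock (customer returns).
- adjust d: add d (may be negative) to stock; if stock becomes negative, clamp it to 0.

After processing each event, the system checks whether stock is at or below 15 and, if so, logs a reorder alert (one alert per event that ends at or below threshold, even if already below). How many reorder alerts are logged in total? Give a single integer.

Answer: 0

Derivation:
Processing events:
Start: stock = 26
  Event 1 (restock 34): 26 + 34 = 60
  Event 2 (return 2): 60 + 2 = 62
  Event 3 (sale 6): sell min(6,62)=6. stock: 62 - 6 = 56. total_sold = 6
  Event 4 (restock 34): 56 + 34 = 90
  Event 5 (return 4): 90 + 4 = 94
  Event 6 (return 1): 94 + 1 = 95
  Event 7 (return 6): 95 + 6 = 101
  Event 8 (sale 4): sell min(4,101)=4. stock: 101 - 4 = 97. total_sold = 10
  Event 9 (sale 25): sell min(25,97)=25. stock: 97 - 25 = 72. total_sold = 35
  Event 10 (sale 6): sell min(6,72)=6. stock: 72 - 6 = 66. total_sold = 41
Final: stock = 66, total_sold = 41

Checking against threshold 15:
  After event 1: stock=60 > 15
  After event 2: stock=62 > 15
  After event 3: stock=56 > 15
  After event 4: stock=90 > 15
  After event 5: stock=94 > 15
  After event 6: stock=95 > 15
  After event 7: stock=101 > 15
  After event 8: stock=97 > 15
  After event 9: stock=72 > 15
  After event 10: stock=66 > 15
Alert events: []. Count = 0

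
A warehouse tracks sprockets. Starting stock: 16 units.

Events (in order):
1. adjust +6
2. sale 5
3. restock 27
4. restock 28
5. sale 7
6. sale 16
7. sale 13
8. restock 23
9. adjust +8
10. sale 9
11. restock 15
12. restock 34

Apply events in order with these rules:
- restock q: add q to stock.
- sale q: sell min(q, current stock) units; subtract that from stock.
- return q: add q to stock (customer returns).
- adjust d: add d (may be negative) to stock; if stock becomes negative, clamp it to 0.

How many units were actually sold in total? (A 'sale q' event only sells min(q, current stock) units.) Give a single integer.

Processing events:
Start: stock = 16
  Event 1 (adjust +6): 16 + 6 = 22
  Event 2 (sale 5): sell min(5,22)=5. stock: 22 - 5 = 17. total_sold = 5
  Event 3 (restock 27): 17 + 27 = 44
  Event 4 (restock 28): 44 + 28 = 72
  Event 5 (sale 7): sell min(7,72)=7. stock: 72 - 7 = 65. total_sold = 12
  Event 6 (sale 16): sell min(16,65)=16. stock: 65 - 16 = 49. total_sold = 28
  Event 7 (sale 13): sell min(13,49)=13. stock: 49 - 13 = 36. total_sold = 41
  Event 8 (restock 23): 36 + 23 = 59
  Event 9 (adjust +8): 59 + 8 = 67
  Event 10 (sale 9): sell min(9,67)=9. stock: 67 - 9 = 58. total_sold = 50
  Event 11 (restock 15): 58 + 15 = 73
  Event 12 (restock 34): 73 + 34 = 107
Final: stock = 107, total_sold = 50

Answer: 50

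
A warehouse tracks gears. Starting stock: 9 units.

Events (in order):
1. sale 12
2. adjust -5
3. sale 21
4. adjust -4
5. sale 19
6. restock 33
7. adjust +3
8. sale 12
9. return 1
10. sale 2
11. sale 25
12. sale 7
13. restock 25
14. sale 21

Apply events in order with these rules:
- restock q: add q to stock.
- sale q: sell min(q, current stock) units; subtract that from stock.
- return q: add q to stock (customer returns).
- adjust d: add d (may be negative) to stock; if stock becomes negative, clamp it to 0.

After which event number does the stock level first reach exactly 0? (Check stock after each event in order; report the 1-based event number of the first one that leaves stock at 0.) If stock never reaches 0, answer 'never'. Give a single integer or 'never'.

Answer: 1

Derivation:
Processing events:
Start: stock = 9
  Event 1 (sale 12): sell min(12,9)=9. stock: 9 - 9 = 0. total_sold = 9
  Event 2 (adjust -5): 0 + -5 = 0 (clamped to 0)
  Event 3 (sale 21): sell min(21,0)=0. stock: 0 - 0 = 0. total_sold = 9
  Event 4 (adjust -4): 0 + -4 = 0 (clamped to 0)
  Event 5 (sale 19): sell min(19,0)=0. stock: 0 - 0 = 0. total_sold = 9
  Event 6 (restock 33): 0 + 33 = 33
  Event 7 (adjust +3): 33 + 3 = 36
  Event 8 (sale 12): sell min(12,36)=12. stock: 36 - 12 = 24. total_sold = 21
  Event 9 (return 1): 24 + 1 = 25
  Event 10 (sale 2): sell min(2,25)=2. stock: 25 - 2 = 23. total_sold = 23
  Event 11 (sale 25): sell min(25,23)=23. stock: 23 - 23 = 0. total_sold = 46
  Event 12 (sale 7): sell min(7,0)=0. stock: 0 - 0 = 0. total_sold = 46
  Event 13 (restock 25): 0 + 25 = 25
  Event 14 (sale 21): sell min(21,25)=21. stock: 25 - 21 = 4. total_sold = 67
Final: stock = 4, total_sold = 67

First zero at event 1.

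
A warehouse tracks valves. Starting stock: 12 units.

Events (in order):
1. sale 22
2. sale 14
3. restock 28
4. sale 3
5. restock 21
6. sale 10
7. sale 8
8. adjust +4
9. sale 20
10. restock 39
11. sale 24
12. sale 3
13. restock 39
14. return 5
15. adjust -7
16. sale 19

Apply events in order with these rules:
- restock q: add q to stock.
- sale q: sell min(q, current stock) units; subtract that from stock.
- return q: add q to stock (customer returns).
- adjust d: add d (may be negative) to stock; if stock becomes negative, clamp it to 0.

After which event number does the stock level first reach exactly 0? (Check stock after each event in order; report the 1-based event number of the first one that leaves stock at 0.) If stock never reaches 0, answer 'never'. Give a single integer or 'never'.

Answer: 1

Derivation:
Processing events:
Start: stock = 12
  Event 1 (sale 22): sell min(22,12)=12. stock: 12 - 12 = 0. total_sold = 12
  Event 2 (sale 14): sell min(14,0)=0. stock: 0 - 0 = 0. total_sold = 12
  Event 3 (restock 28): 0 + 28 = 28
  Event 4 (sale 3): sell min(3,28)=3. stock: 28 - 3 = 25. total_sold = 15
  Event 5 (restock 21): 25 + 21 = 46
  Event 6 (sale 10): sell min(10,46)=10. stock: 46 - 10 = 36. total_sold = 25
  Event 7 (sale 8): sell min(8,36)=8. stock: 36 - 8 = 28. total_sold = 33
  Event 8 (adjust +4): 28 + 4 = 32
  Event 9 (sale 20): sell min(20,32)=20. stock: 32 - 20 = 12. total_sold = 53
  Event 10 (restock 39): 12 + 39 = 51
  Event 11 (sale 24): sell min(24,51)=24. stock: 51 - 24 = 27. total_sold = 77
  Event 12 (sale 3): sell min(3,27)=3. stock: 27 - 3 = 24. total_sold = 80
  Event 13 (restock 39): 24 + 39 = 63
  Event 14 (return 5): 63 + 5 = 68
  Event 15 (adjust -7): 68 + -7 = 61
  Event 16 (sale 19): sell min(19,61)=19. stock: 61 - 19 = 42. total_sold = 99
Final: stock = 42, total_sold = 99

First zero at event 1.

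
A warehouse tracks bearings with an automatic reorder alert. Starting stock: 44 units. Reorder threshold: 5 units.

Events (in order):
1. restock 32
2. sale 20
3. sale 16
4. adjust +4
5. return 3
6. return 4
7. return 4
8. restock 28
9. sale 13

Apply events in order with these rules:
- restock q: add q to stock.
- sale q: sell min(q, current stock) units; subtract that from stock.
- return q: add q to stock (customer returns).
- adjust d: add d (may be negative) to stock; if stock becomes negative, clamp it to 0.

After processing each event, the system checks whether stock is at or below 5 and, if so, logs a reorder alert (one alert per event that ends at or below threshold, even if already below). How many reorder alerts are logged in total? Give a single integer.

Processing events:
Start: stock = 44
  Event 1 (restock 32): 44 + 32 = 76
  Event 2 (sale 20): sell min(20,76)=20. stock: 76 - 20 = 56. total_sold = 20
  Event 3 (sale 16): sell min(16,56)=16. stock: 56 - 16 = 40. total_sold = 36
  Event 4 (adjust +4): 40 + 4 = 44
  Event 5 (return 3): 44 + 3 = 47
  Event 6 (return 4): 47 + 4 = 51
  Event 7 (return 4): 51 + 4 = 55
  Event 8 (restock 28): 55 + 28 = 83
  Event 9 (sale 13): sell min(13,83)=13. stock: 83 - 13 = 70. total_sold = 49
Final: stock = 70, total_sold = 49

Checking against threshold 5:
  After event 1: stock=76 > 5
  After event 2: stock=56 > 5
  After event 3: stock=40 > 5
  After event 4: stock=44 > 5
  After event 5: stock=47 > 5
  After event 6: stock=51 > 5
  After event 7: stock=55 > 5
  After event 8: stock=83 > 5
  After event 9: stock=70 > 5
Alert events: []. Count = 0

Answer: 0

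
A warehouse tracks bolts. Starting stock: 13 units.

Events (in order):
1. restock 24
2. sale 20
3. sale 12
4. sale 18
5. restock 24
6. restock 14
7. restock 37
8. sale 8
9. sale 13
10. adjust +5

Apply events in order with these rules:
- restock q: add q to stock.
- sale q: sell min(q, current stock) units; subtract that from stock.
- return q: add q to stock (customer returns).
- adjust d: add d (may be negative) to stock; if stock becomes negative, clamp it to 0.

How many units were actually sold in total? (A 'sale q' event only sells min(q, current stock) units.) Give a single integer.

Processing events:
Start: stock = 13
  Event 1 (restock 24): 13 + 24 = 37
  Event 2 (sale 20): sell min(20,37)=20. stock: 37 - 20 = 17. total_sold = 20
  Event 3 (sale 12): sell min(12,17)=12. stock: 17 - 12 = 5. total_sold = 32
  Event 4 (sale 18): sell min(18,5)=5. stock: 5 - 5 = 0. total_sold = 37
  Event 5 (restock 24): 0 + 24 = 24
  Event 6 (restock 14): 24 + 14 = 38
  Event 7 (restock 37): 38 + 37 = 75
  Event 8 (sale 8): sell min(8,75)=8. stock: 75 - 8 = 67. total_sold = 45
  Event 9 (sale 13): sell min(13,67)=13. stock: 67 - 13 = 54. total_sold = 58
  Event 10 (adjust +5): 54 + 5 = 59
Final: stock = 59, total_sold = 58

Answer: 58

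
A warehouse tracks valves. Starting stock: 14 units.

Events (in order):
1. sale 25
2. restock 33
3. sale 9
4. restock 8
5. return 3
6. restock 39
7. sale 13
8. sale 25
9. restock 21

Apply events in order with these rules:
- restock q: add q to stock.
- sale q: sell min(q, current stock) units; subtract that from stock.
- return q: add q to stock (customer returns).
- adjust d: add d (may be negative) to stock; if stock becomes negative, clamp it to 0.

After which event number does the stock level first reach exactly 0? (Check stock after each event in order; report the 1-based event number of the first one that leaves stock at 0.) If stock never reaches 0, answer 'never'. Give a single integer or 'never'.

Answer: 1

Derivation:
Processing events:
Start: stock = 14
  Event 1 (sale 25): sell min(25,14)=14. stock: 14 - 14 = 0. total_sold = 14
  Event 2 (restock 33): 0 + 33 = 33
  Event 3 (sale 9): sell min(9,33)=9. stock: 33 - 9 = 24. total_sold = 23
  Event 4 (restock 8): 24 + 8 = 32
  Event 5 (return 3): 32 + 3 = 35
  Event 6 (restock 39): 35 + 39 = 74
  Event 7 (sale 13): sell min(13,74)=13. stock: 74 - 13 = 61. total_sold = 36
  Event 8 (sale 25): sell min(25,61)=25. stock: 61 - 25 = 36. total_sold = 61
  Event 9 (restock 21): 36 + 21 = 57
Final: stock = 57, total_sold = 61

First zero at event 1.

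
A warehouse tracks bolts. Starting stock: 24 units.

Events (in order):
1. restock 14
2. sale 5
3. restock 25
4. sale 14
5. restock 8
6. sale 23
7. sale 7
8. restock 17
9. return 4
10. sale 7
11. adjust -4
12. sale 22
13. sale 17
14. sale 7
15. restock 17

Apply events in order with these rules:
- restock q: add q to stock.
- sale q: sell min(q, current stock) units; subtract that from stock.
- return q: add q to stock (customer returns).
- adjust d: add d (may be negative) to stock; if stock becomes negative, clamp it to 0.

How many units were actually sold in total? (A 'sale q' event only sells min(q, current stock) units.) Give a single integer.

Processing events:
Start: stock = 24
  Event 1 (restock 14): 24 + 14 = 38
  Event 2 (sale 5): sell min(5,38)=5. stock: 38 - 5 = 33. total_sold = 5
  Event 3 (restock 25): 33 + 25 = 58
  Event 4 (sale 14): sell min(14,58)=14. stock: 58 - 14 = 44. total_sold = 19
  Event 5 (restock 8): 44 + 8 = 52
  Event 6 (sale 23): sell min(23,52)=23. stock: 52 - 23 = 29. total_sold = 42
  Event 7 (sale 7): sell min(7,29)=7. stock: 29 - 7 = 22. total_sold = 49
  Event 8 (restock 17): 22 + 17 = 39
  Event 9 (return 4): 39 + 4 = 43
  Event 10 (sale 7): sell min(7,43)=7. stock: 43 - 7 = 36. total_sold = 56
  Event 11 (adjust -4): 36 + -4 = 32
  Event 12 (sale 22): sell min(22,32)=22. stock: 32 - 22 = 10. total_sold = 78
  Event 13 (sale 17): sell min(17,10)=10. stock: 10 - 10 = 0. total_sold = 88
  Event 14 (sale 7): sell min(7,0)=0. stock: 0 - 0 = 0. total_sold = 88
  Event 15 (restock 17): 0 + 17 = 17
Final: stock = 17, total_sold = 88

Answer: 88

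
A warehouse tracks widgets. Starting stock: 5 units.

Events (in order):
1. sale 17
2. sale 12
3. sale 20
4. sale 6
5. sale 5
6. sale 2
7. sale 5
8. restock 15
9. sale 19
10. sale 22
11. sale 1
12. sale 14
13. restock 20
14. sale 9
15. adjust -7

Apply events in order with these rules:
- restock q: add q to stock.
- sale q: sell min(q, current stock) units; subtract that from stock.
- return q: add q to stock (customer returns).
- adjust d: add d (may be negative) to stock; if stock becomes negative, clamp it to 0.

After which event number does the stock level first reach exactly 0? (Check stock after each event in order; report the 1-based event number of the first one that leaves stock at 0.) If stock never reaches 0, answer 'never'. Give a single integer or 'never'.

Processing events:
Start: stock = 5
  Event 1 (sale 17): sell min(17,5)=5. stock: 5 - 5 = 0. total_sold = 5
  Event 2 (sale 12): sell min(12,0)=0. stock: 0 - 0 = 0. total_sold = 5
  Event 3 (sale 20): sell min(20,0)=0. stock: 0 - 0 = 0. total_sold = 5
  Event 4 (sale 6): sell min(6,0)=0. stock: 0 - 0 = 0. total_sold = 5
  Event 5 (sale 5): sell min(5,0)=0. stock: 0 - 0 = 0. total_sold = 5
  Event 6 (sale 2): sell min(2,0)=0. stock: 0 - 0 = 0. total_sold = 5
  Event 7 (sale 5): sell min(5,0)=0. stock: 0 - 0 = 0. total_sold = 5
  Event 8 (restock 15): 0 + 15 = 15
  Event 9 (sale 19): sell min(19,15)=15. stock: 15 - 15 = 0. total_sold = 20
  Event 10 (sale 22): sell min(22,0)=0. stock: 0 - 0 = 0. total_sold = 20
  Event 11 (sale 1): sell min(1,0)=0. stock: 0 - 0 = 0. total_sold = 20
  Event 12 (sale 14): sell min(14,0)=0. stock: 0 - 0 = 0. total_sold = 20
  Event 13 (restock 20): 0 + 20 = 20
  Event 14 (sale 9): sell min(9,20)=9. stock: 20 - 9 = 11. total_sold = 29
  Event 15 (adjust -7): 11 + -7 = 4
Final: stock = 4, total_sold = 29

First zero at event 1.

Answer: 1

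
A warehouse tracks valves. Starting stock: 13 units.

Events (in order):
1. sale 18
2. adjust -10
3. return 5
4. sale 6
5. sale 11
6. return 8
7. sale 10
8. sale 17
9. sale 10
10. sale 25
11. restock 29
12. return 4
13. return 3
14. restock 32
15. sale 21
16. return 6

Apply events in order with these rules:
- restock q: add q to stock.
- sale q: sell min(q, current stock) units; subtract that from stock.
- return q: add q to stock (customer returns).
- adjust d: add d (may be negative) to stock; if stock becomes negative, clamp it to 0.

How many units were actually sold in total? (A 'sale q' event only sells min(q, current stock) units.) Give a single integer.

Processing events:
Start: stock = 13
  Event 1 (sale 18): sell min(18,13)=13. stock: 13 - 13 = 0. total_sold = 13
  Event 2 (adjust -10): 0 + -10 = 0 (clamped to 0)
  Event 3 (return 5): 0 + 5 = 5
  Event 4 (sale 6): sell min(6,5)=5. stock: 5 - 5 = 0. total_sold = 18
  Event 5 (sale 11): sell min(11,0)=0. stock: 0 - 0 = 0. total_sold = 18
  Event 6 (return 8): 0 + 8 = 8
  Event 7 (sale 10): sell min(10,8)=8. stock: 8 - 8 = 0. total_sold = 26
  Event 8 (sale 17): sell min(17,0)=0. stock: 0 - 0 = 0. total_sold = 26
  Event 9 (sale 10): sell min(10,0)=0. stock: 0 - 0 = 0. total_sold = 26
  Event 10 (sale 25): sell min(25,0)=0. stock: 0 - 0 = 0. total_sold = 26
  Event 11 (restock 29): 0 + 29 = 29
  Event 12 (return 4): 29 + 4 = 33
  Event 13 (return 3): 33 + 3 = 36
  Event 14 (restock 32): 36 + 32 = 68
  Event 15 (sale 21): sell min(21,68)=21. stock: 68 - 21 = 47. total_sold = 47
  Event 16 (return 6): 47 + 6 = 53
Final: stock = 53, total_sold = 47

Answer: 47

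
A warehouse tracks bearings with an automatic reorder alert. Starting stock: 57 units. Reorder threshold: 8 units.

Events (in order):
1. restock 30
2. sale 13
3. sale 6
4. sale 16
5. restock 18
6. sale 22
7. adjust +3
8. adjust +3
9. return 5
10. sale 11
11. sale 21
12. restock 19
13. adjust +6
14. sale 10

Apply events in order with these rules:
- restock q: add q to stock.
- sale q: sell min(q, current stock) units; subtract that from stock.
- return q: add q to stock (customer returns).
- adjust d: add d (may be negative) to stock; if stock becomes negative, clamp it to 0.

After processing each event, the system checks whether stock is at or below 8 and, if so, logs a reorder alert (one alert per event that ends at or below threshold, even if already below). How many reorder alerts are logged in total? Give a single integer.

Answer: 0

Derivation:
Processing events:
Start: stock = 57
  Event 1 (restock 30): 57 + 30 = 87
  Event 2 (sale 13): sell min(13,87)=13. stock: 87 - 13 = 74. total_sold = 13
  Event 3 (sale 6): sell min(6,74)=6. stock: 74 - 6 = 68. total_sold = 19
  Event 4 (sale 16): sell min(16,68)=16. stock: 68 - 16 = 52. total_sold = 35
  Event 5 (restock 18): 52 + 18 = 70
  Event 6 (sale 22): sell min(22,70)=22. stock: 70 - 22 = 48. total_sold = 57
  Event 7 (adjust +3): 48 + 3 = 51
  Event 8 (adjust +3): 51 + 3 = 54
  Event 9 (return 5): 54 + 5 = 59
  Event 10 (sale 11): sell min(11,59)=11. stock: 59 - 11 = 48. total_sold = 68
  Event 11 (sale 21): sell min(21,48)=21. stock: 48 - 21 = 27. total_sold = 89
  Event 12 (restock 19): 27 + 19 = 46
  Event 13 (adjust +6): 46 + 6 = 52
  Event 14 (sale 10): sell min(10,52)=10. stock: 52 - 10 = 42. total_sold = 99
Final: stock = 42, total_sold = 99

Checking against threshold 8:
  After event 1: stock=87 > 8
  After event 2: stock=74 > 8
  After event 3: stock=68 > 8
  After event 4: stock=52 > 8
  After event 5: stock=70 > 8
  After event 6: stock=48 > 8
  After event 7: stock=51 > 8
  After event 8: stock=54 > 8
  After event 9: stock=59 > 8
  After event 10: stock=48 > 8
  After event 11: stock=27 > 8
  After event 12: stock=46 > 8
  After event 13: stock=52 > 8
  After event 14: stock=42 > 8
Alert events: []. Count = 0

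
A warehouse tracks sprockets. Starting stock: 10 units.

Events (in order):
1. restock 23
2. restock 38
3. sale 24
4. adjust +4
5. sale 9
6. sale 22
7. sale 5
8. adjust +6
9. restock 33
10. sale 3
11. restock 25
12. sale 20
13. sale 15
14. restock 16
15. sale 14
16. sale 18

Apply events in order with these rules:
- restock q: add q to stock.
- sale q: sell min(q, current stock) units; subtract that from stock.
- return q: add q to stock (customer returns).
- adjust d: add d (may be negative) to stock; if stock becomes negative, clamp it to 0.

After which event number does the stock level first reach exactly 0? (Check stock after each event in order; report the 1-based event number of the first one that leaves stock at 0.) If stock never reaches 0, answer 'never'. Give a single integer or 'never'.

Answer: never

Derivation:
Processing events:
Start: stock = 10
  Event 1 (restock 23): 10 + 23 = 33
  Event 2 (restock 38): 33 + 38 = 71
  Event 3 (sale 24): sell min(24,71)=24. stock: 71 - 24 = 47. total_sold = 24
  Event 4 (adjust +4): 47 + 4 = 51
  Event 5 (sale 9): sell min(9,51)=9. stock: 51 - 9 = 42. total_sold = 33
  Event 6 (sale 22): sell min(22,42)=22. stock: 42 - 22 = 20. total_sold = 55
  Event 7 (sale 5): sell min(5,20)=5. stock: 20 - 5 = 15. total_sold = 60
  Event 8 (adjust +6): 15 + 6 = 21
  Event 9 (restock 33): 21 + 33 = 54
  Event 10 (sale 3): sell min(3,54)=3. stock: 54 - 3 = 51. total_sold = 63
  Event 11 (restock 25): 51 + 25 = 76
  Event 12 (sale 20): sell min(20,76)=20. stock: 76 - 20 = 56. total_sold = 83
  Event 13 (sale 15): sell min(15,56)=15. stock: 56 - 15 = 41. total_sold = 98
  Event 14 (restock 16): 41 + 16 = 57
  Event 15 (sale 14): sell min(14,57)=14. stock: 57 - 14 = 43. total_sold = 112
  Event 16 (sale 18): sell min(18,43)=18. stock: 43 - 18 = 25. total_sold = 130
Final: stock = 25, total_sold = 130

Stock never reaches 0.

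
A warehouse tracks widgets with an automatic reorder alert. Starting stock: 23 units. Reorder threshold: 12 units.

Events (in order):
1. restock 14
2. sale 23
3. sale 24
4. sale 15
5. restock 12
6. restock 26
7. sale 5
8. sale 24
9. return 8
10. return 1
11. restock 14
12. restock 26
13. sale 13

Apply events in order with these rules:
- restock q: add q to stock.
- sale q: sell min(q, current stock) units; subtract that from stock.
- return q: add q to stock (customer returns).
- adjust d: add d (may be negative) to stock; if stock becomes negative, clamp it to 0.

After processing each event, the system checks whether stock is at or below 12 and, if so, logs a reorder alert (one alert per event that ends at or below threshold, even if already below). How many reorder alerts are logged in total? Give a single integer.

Processing events:
Start: stock = 23
  Event 1 (restock 14): 23 + 14 = 37
  Event 2 (sale 23): sell min(23,37)=23. stock: 37 - 23 = 14. total_sold = 23
  Event 3 (sale 24): sell min(24,14)=14. stock: 14 - 14 = 0. total_sold = 37
  Event 4 (sale 15): sell min(15,0)=0. stock: 0 - 0 = 0. total_sold = 37
  Event 5 (restock 12): 0 + 12 = 12
  Event 6 (restock 26): 12 + 26 = 38
  Event 7 (sale 5): sell min(5,38)=5. stock: 38 - 5 = 33. total_sold = 42
  Event 8 (sale 24): sell min(24,33)=24. stock: 33 - 24 = 9. total_sold = 66
  Event 9 (return 8): 9 + 8 = 17
  Event 10 (return 1): 17 + 1 = 18
  Event 11 (restock 14): 18 + 14 = 32
  Event 12 (restock 26): 32 + 26 = 58
  Event 13 (sale 13): sell min(13,58)=13. stock: 58 - 13 = 45. total_sold = 79
Final: stock = 45, total_sold = 79

Checking against threshold 12:
  After event 1: stock=37 > 12
  After event 2: stock=14 > 12
  After event 3: stock=0 <= 12 -> ALERT
  After event 4: stock=0 <= 12 -> ALERT
  After event 5: stock=12 <= 12 -> ALERT
  After event 6: stock=38 > 12
  After event 7: stock=33 > 12
  After event 8: stock=9 <= 12 -> ALERT
  After event 9: stock=17 > 12
  After event 10: stock=18 > 12
  After event 11: stock=32 > 12
  After event 12: stock=58 > 12
  After event 13: stock=45 > 12
Alert events: [3, 4, 5, 8]. Count = 4

Answer: 4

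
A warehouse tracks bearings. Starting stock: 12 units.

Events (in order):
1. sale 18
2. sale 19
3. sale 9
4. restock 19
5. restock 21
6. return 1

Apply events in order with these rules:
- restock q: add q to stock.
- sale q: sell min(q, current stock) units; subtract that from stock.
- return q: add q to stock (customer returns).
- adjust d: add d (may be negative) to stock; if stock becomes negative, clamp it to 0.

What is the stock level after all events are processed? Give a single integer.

Processing events:
Start: stock = 12
  Event 1 (sale 18): sell min(18,12)=12. stock: 12 - 12 = 0. total_sold = 12
  Event 2 (sale 19): sell min(19,0)=0. stock: 0 - 0 = 0. total_sold = 12
  Event 3 (sale 9): sell min(9,0)=0. stock: 0 - 0 = 0. total_sold = 12
  Event 4 (restock 19): 0 + 19 = 19
  Event 5 (restock 21): 19 + 21 = 40
  Event 6 (return 1): 40 + 1 = 41
Final: stock = 41, total_sold = 12

Answer: 41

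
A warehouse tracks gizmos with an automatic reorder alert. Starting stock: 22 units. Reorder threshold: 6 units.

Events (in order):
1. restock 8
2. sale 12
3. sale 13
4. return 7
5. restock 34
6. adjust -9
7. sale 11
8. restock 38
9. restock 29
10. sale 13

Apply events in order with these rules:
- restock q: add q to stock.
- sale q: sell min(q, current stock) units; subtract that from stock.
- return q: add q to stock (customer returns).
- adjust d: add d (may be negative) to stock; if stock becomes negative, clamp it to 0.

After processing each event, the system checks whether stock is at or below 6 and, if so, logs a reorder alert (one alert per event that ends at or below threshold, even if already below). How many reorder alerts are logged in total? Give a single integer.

Processing events:
Start: stock = 22
  Event 1 (restock 8): 22 + 8 = 30
  Event 2 (sale 12): sell min(12,30)=12. stock: 30 - 12 = 18. total_sold = 12
  Event 3 (sale 13): sell min(13,18)=13. stock: 18 - 13 = 5. total_sold = 25
  Event 4 (return 7): 5 + 7 = 12
  Event 5 (restock 34): 12 + 34 = 46
  Event 6 (adjust -9): 46 + -9 = 37
  Event 7 (sale 11): sell min(11,37)=11. stock: 37 - 11 = 26. total_sold = 36
  Event 8 (restock 38): 26 + 38 = 64
  Event 9 (restock 29): 64 + 29 = 93
  Event 10 (sale 13): sell min(13,93)=13. stock: 93 - 13 = 80. total_sold = 49
Final: stock = 80, total_sold = 49

Checking against threshold 6:
  After event 1: stock=30 > 6
  After event 2: stock=18 > 6
  After event 3: stock=5 <= 6 -> ALERT
  After event 4: stock=12 > 6
  After event 5: stock=46 > 6
  After event 6: stock=37 > 6
  After event 7: stock=26 > 6
  After event 8: stock=64 > 6
  After event 9: stock=93 > 6
  After event 10: stock=80 > 6
Alert events: [3]. Count = 1

Answer: 1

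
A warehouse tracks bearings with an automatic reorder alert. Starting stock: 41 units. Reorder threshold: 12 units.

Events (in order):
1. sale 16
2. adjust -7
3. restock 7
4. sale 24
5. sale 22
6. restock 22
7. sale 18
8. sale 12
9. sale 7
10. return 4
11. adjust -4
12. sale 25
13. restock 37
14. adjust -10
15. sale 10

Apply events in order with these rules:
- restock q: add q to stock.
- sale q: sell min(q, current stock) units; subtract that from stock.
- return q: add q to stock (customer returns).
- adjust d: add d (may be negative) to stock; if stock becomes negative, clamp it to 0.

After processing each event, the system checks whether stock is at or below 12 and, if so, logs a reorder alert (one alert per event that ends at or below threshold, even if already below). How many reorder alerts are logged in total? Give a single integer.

Answer: 8

Derivation:
Processing events:
Start: stock = 41
  Event 1 (sale 16): sell min(16,41)=16. stock: 41 - 16 = 25. total_sold = 16
  Event 2 (adjust -7): 25 + -7 = 18
  Event 3 (restock 7): 18 + 7 = 25
  Event 4 (sale 24): sell min(24,25)=24. stock: 25 - 24 = 1. total_sold = 40
  Event 5 (sale 22): sell min(22,1)=1. stock: 1 - 1 = 0. total_sold = 41
  Event 6 (restock 22): 0 + 22 = 22
  Event 7 (sale 18): sell min(18,22)=18. stock: 22 - 18 = 4. total_sold = 59
  Event 8 (sale 12): sell min(12,4)=4. stock: 4 - 4 = 0. total_sold = 63
  Event 9 (sale 7): sell min(7,0)=0. stock: 0 - 0 = 0. total_sold = 63
  Event 10 (return 4): 0 + 4 = 4
  Event 11 (adjust -4): 4 + -4 = 0
  Event 12 (sale 25): sell min(25,0)=0. stock: 0 - 0 = 0. total_sold = 63
  Event 13 (restock 37): 0 + 37 = 37
  Event 14 (adjust -10): 37 + -10 = 27
  Event 15 (sale 10): sell min(10,27)=10. stock: 27 - 10 = 17. total_sold = 73
Final: stock = 17, total_sold = 73

Checking against threshold 12:
  After event 1: stock=25 > 12
  After event 2: stock=18 > 12
  After event 3: stock=25 > 12
  After event 4: stock=1 <= 12 -> ALERT
  After event 5: stock=0 <= 12 -> ALERT
  After event 6: stock=22 > 12
  After event 7: stock=4 <= 12 -> ALERT
  After event 8: stock=0 <= 12 -> ALERT
  After event 9: stock=0 <= 12 -> ALERT
  After event 10: stock=4 <= 12 -> ALERT
  After event 11: stock=0 <= 12 -> ALERT
  After event 12: stock=0 <= 12 -> ALERT
  After event 13: stock=37 > 12
  After event 14: stock=27 > 12
  After event 15: stock=17 > 12
Alert events: [4, 5, 7, 8, 9, 10, 11, 12]. Count = 8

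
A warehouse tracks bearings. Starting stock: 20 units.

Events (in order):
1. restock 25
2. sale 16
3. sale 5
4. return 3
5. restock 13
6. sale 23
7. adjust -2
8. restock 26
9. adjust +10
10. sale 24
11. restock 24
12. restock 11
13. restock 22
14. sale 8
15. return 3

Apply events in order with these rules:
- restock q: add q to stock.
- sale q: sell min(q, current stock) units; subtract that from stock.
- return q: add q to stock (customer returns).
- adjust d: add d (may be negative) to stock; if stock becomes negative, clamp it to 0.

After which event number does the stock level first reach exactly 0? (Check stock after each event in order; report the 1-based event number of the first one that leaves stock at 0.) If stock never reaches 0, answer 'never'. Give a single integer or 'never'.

Processing events:
Start: stock = 20
  Event 1 (restock 25): 20 + 25 = 45
  Event 2 (sale 16): sell min(16,45)=16. stock: 45 - 16 = 29. total_sold = 16
  Event 3 (sale 5): sell min(5,29)=5. stock: 29 - 5 = 24. total_sold = 21
  Event 4 (return 3): 24 + 3 = 27
  Event 5 (restock 13): 27 + 13 = 40
  Event 6 (sale 23): sell min(23,40)=23. stock: 40 - 23 = 17. total_sold = 44
  Event 7 (adjust -2): 17 + -2 = 15
  Event 8 (restock 26): 15 + 26 = 41
  Event 9 (adjust +10): 41 + 10 = 51
  Event 10 (sale 24): sell min(24,51)=24. stock: 51 - 24 = 27. total_sold = 68
  Event 11 (restock 24): 27 + 24 = 51
  Event 12 (restock 11): 51 + 11 = 62
  Event 13 (restock 22): 62 + 22 = 84
  Event 14 (sale 8): sell min(8,84)=8. stock: 84 - 8 = 76. total_sold = 76
  Event 15 (return 3): 76 + 3 = 79
Final: stock = 79, total_sold = 76

Stock never reaches 0.

Answer: never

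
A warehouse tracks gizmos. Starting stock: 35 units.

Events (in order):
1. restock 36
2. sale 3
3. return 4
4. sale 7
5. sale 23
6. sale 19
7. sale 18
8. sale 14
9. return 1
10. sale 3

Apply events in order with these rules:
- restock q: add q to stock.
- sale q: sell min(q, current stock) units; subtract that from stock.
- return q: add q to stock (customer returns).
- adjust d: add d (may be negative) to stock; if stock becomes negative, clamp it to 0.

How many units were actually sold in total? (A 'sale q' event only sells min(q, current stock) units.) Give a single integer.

Answer: 76

Derivation:
Processing events:
Start: stock = 35
  Event 1 (restock 36): 35 + 36 = 71
  Event 2 (sale 3): sell min(3,71)=3. stock: 71 - 3 = 68. total_sold = 3
  Event 3 (return 4): 68 + 4 = 72
  Event 4 (sale 7): sell min(7,72)=7. stock: 72 - 7 = 65. total_sold = 10
  Event 5 (sale 23): sell min(23,65)=23. stock: 65 - 23 = 42. total_sold = 33
  Event 6 (sale 19): sell min(19,42)=19. stock: 42 - 19 = 23. total_sold = 52
  Event 7 (sale 18): sell min(18,23)=18. stock: 23 - 18 = 5. total_sold = 70
  Event 8 (sale 14): sell min(14,5)=5. stock: 5 - 5 = 0. total_sold = 75
  Event 9 (return 1): 0 + 1 = 1
  Event 10 (sale 3): sell min(3,1)=1. stock: 1 - 1 = 0. total_sold = 76
Final: stock = 0, total_sold = 76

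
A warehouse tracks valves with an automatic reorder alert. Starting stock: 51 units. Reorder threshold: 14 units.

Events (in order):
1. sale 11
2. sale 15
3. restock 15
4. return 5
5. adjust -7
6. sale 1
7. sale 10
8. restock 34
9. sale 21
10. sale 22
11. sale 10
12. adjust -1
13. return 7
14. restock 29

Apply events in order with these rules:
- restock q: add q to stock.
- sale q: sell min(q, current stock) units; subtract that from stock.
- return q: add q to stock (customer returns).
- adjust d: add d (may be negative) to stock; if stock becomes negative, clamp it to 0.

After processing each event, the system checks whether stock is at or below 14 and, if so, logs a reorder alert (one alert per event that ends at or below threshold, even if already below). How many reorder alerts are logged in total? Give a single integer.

Answer: 3

Derivation:
Processing events:
Start: stock = 51
  Event 1 (sale 11): sell min(11,51)=11. stock: 51 - 11 = 40. total_sold = 11
  Event 2 (sale 15): sell min(15,40)=15. stock: 40 - 15 = 25. total_sold = 26
  Event 3 (restock 15): 25 + 15 = 40
  Event 4 (return 5): 40 + 5 = 45
  Event 5 (adjust -7): 45 + -7 = 38
  Event 6 (sale 1): sell min(1,38)=1. stock: 38 - 1 = 37. total_sold = 27
  Event 7 (sale 10): sell min(10,37)=10. stock: 37 - 10 = 27. total_sold = 37
  Event 8 (restock 34): 27 + 34 = 61
  Event 9 (sale 21): sell min(21,61)=21. stock: 61 - 21 = 40. total_sold = 58
  Event 10 (sale 22): sell min(22,40)=22. stock: 40 - 22 = 18. total_sold = 80
  Event 11 (sale 10): sell min(10,18)=10. stock: 18 - 10 = 8. total_sold = 90
  Event 12 (adjust -1): 8 + -1 = 7
  Event 13 (return 7): 7 + 7 = 14
  Event 14 (restock 29): 14 + 29 = 43
Final: stock = 43, total_sold = 90

Checking against threshold 14:
  After event 1: stock=40 > 14
  After event 2: stock=25 > 14
  After event 3: stock=40 > 14
  After event 4: stock=45 > 14
  After event 5: stock=38 > 14
  After event 6: stock=37 > 14
  After event 7: stock=27 > 14
  After event 8: stock=61 > 14
  After event 9: stock=40 > 14
  After event 10: stock=18 > 14
  After event 11: stock=8 <= 14 -> ALERT
  After event 12: stock=7 <= 14 -> ALERT
  After event 13: stock=14 <= 14 -> ALERT
  After event 14: stock=43 > 14
Alert events: [11, 12, 13]. Count = 3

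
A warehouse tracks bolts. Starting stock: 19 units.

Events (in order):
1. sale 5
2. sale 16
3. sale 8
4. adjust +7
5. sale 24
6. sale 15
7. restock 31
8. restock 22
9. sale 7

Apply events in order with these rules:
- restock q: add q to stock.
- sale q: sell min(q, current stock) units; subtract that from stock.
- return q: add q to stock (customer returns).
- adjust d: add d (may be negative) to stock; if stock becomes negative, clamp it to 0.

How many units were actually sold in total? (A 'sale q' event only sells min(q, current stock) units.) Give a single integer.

Answer: 33

Derivation:
Processing events:
Start: stock = 19
  Event 1 (sale 5): sell min(5,19)=5. stock: 19 - 5 = 14. total_sold = 5
  Event 2 (sale 16): sell min(16,14)=14. stock: 14 - 14 = 0. total_sold = 19
  Event 3 (sale 8): sell min(8,0)=0. stock: 0 - 0 = 0. total_sold = 19
  Event 4 (adjust +7): 0 + 7 = 7
  Event 5 (sale 24): sell min(24,7)=7. stock: 7 - 7 = 0. total_sold = 26
  Event 6 (sale 15): sell min(15,0)=0. stock: 0 - 0 = 0. total_sold = 26
  Event 7 (restock 31): 0 + 31 = 31
  Event 8 (restock 22): 31 + 22 = 53
  Event 9 (sale 7): sell min(7,53)=7. stock: 53 - 7 = 46. total_sold = 33
Final: stock = 46, total_sold = 33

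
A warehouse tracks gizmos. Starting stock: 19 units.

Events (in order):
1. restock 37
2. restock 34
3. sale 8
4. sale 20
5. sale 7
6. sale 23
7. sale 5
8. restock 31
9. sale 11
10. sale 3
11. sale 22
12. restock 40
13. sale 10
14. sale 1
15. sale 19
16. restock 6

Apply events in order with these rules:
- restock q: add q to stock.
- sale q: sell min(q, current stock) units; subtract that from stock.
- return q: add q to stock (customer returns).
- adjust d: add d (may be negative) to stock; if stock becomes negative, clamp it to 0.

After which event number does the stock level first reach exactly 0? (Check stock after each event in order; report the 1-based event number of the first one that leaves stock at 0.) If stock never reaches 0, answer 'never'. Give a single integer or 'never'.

Answer: never

Derivation:
Processing events:
Start: stock = 19
  Event 1 (restock 37): 19 + 37 = 56
  Event 2 (restock 34): 56 + 34 = 90
  Event 3 (sale 8): sell min(8,90)=8. stock: 90 - 8 = 82. total_sold = 8
  Event 4 (sale 20): sell min(20,82)=20. stock: 82 - 20 = 62. total_sold = 28
  Event 5 (sale 7): sell min(7,62)=7. stock: 62 - 7 = 55. total_sold = 35
  Event 6 (sale 23): sell min(23,55)=23. stock: 55 - 23 = 32. total_sold = 58
  Event 7 (sale 5): sell min(5,32)=5. stock: 32 - 5 = 27. total_sold = 63
  Event 8 (restock 31): 27 + 31 = 58
  Event 9 (sale 11): sell min(11,58)=11. stock: 58 - 11 = 47. total_sold = 74
  Event 10 (sale 3): sell min(3,47)=3. stock: 47 - 3 = 44. total_sold = 77
  Event 11 (sale 22): sell min(22,44)=22. stock: 44 - 22 = 22. total_sold = 99
  Event 12 (restock 40): 22 + 40 = 62
  Event 13 (sale 10): sell min(10,62)=10. stock: 62 - 10 = 52. total_sold = 109
  Event 14 (sale 1): sell min(1,52)=1. stock: 52 - 1 = 51. total_sold = 110
  Event 15 (sale 19): sell min(19,51)=19. stock: 51 - 19 = 32. total_sold = 129
  Event 16 (restock 6): 32 + 6 = 38
Final: stock = 38, total_sold = 129

Stock never reaches 0.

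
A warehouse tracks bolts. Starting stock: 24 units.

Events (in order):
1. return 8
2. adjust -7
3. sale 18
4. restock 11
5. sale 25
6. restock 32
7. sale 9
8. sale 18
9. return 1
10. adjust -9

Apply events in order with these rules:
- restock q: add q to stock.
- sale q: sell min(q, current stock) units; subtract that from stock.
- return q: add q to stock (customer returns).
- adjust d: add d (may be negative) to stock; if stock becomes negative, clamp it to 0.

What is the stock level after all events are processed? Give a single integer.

Processing events:
Start: stock = 24
  Event 1 (return 8): 24 + 8 = 32
  Event 2 (adjust -7): 32 + -7 = 25
  Event 3 (sale 18): sell min(18,25)=18. stock: 25 - 18 = 7. total_sold = 18
  Event 4 (restock 11): 7 + 11 = 18
  Event 5 (sale 25): sell min(25,18)=18. stock: 18 - 18 = 0. total_sold = 36
  Event 6 (restock 32): 0 + 32 = 32
  Event 7 (sale 9): sell min(9,32)=9. stock: 32 - 9 = 23. total_sold = 45
  Event 8 (sale 18): sell min(18,23)=18. stock: 23 - 18 = 5. total_sold = 63
  Event 9 (return 1): 5 + 1 = 6
  Event 10 (adjust -9): 6 + -9 = 0 (clamped to 0)
Final: stock = 0, total_sold = 63

Answer: 0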